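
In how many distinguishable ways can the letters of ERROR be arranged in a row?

20

Letter multiplicities in ERROR: E×1, O×1, R×3.
The number of distinct arrangements is 5!/(3!) = 120/6 = 20.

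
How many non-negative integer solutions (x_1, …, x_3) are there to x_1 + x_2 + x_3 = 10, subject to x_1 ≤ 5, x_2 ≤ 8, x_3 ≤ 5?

Ignoring the caps, the number of non-negative solutions to x_1+…+x_3 = 10 is C(12,2) = 66.
Subtract solutions that violate a single cap (substitute x_i' = x_i − (cap_i+1)): x_1 ≥ 6 gives C(6,2) = 15; x_2 ≥ 9 gives C(3,2) = 3; x_3 ≥ 6 gives C(6,2) = 15. Together 33.
No two caps can be exceeded simultaneously, so the pair terms are all 0.
By inclusion–exclusion the count is 66 − 33 + 0 = 33.

33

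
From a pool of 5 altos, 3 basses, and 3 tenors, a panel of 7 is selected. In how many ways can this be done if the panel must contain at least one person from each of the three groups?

314

With no constraint there are C(11,7) = 330 possible selections.
Subtract selections that omit an entire group: no altos → C(6,7) = 0; no basses → C(8,7) = 8; no tenors → C(8,7) = 8.
Add back selections omitting two groups (i.e. drawn from a single group): C(5,7) + C(3,7) + C(3,7) = 0.
By inclusion–exclusion: 330 − 16 + 0 = 314.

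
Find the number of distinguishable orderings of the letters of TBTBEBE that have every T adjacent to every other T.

Treat the 2 copies of T as a single block. The multiset to arrange is then {TT, B, B, B, E, E}, 6 items in all.
That gives (6)!/(3!·2!) = 60 arrangements.

60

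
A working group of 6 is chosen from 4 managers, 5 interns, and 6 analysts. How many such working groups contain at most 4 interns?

Split by how many interns are chosen (0 through 4).
Sum: C(5,0)·C(10,6) + C(5,1)·C(10,5) + C(5,2)·C(10,4) + C(5,3)·C(10,3) + C(5,4)·C(10,2) = 210 + 1260 + 2100 + 1200 + 225 = 4995.

4995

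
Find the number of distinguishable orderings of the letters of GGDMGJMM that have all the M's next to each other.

120

Treat the 3 copies of M as a single block. The multiset to arrange is then {MMM, D, G, G, G, J}, 6 items in all.
That gives (6)!/(3!) = 120 arrangements.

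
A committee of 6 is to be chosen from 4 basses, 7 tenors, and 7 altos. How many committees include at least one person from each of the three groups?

14651

Total 6-person selections from all 18: C(18,6) = 18564.
Subtract selections that omit an entire group: no basses → C(14,6) = 3003; no tenors → C(11,6) = 462; no altos → C(11,6) = 462.
Add back selections omitting two groups (i.e. drawn from a single group): C(4,6) + C(7,6) + C(7,6) = 14.
By inclusion–exclusion: 18564 − 3927 + 14 = 14651.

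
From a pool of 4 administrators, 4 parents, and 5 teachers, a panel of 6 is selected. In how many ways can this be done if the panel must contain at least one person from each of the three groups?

With no constraint there are C(13,6) = 1716 possible selections.
Selections missing a whole group: no administrators → C(9,6) = 84; no parents → C(9,6) = 84; no teachers → C(8,6) = 28.
Add back selections omitting two groups (i.e. drawn from a single group): C(4,6) + C(4,6) + C(5,6) = 0.
By inclusion–exclusion: 1716 − 196 + 0 = 1520.

1520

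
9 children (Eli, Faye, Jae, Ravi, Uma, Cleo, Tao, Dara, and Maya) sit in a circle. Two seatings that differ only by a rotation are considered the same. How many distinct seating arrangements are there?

40320

Fix one person's seat to break rotational symmetry; the remaining 8 people can be arranged in (8)! = 40320 ways.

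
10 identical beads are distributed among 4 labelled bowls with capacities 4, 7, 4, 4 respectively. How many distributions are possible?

Ignoring the caps, the number of non-negative solutions to x_1+…+x_4 = 10 is C(13,3) = 286.
Subtract solutions that violate a single cap (substitute x_i' = x_i − (cap_i+1)): x_1 ≥ 5 gives C(8,3) = 56; x_2 ≥ 8 gives C(5,3) = 10; x_3 ≥ 5 gives C(8,3) = 56; x_4 ≥ 5 gives C(8,3) = 56. Together 178.
Add back pairs where two caps are both exceeded: 0 + 1 + 1 + 0 + 0 + 1 = 3.
By inclusion–exclusion the count is 286 − 178 + 3 = 111.

111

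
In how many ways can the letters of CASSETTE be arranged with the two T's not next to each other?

3780

Total arrangements of CASSETTE: 8!/(2!·2!·2!) = 5040.
If the two T's are adjacent, glue them into one block, leaving 7 items to arrange: (7)!/(2!·2!) = 1260 ways.
Subtracting, 5040 − 1260 = 3780 arrangements keep the T's apart.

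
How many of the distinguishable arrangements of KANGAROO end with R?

1260

With the last slot taken by R, it remains to arrange the other 7 letters (KANGAOO).
Those 7 letters have A appearing twice and O appearing twice, giving (7)!/(2!·2!) = 1260.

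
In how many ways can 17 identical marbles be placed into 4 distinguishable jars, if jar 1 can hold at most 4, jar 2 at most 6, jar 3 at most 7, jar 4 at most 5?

Ignoring the caps, the number of non-negative solutions to x_1+…+x_4 = 17 is C(20,3) = 1140.
Subtract solutions that violate a single cap (substitute x_i' = x_i − (cap_i+1)): x_1 ≥ 5 gives C(15,3) = 455; x_2 ≥ 7 gives C(13,3) = 286; x_3 ≥ 8 gives C(12,3) = 220; x_4 ≥ 6 gives C(14,3) = 364. Together 1325.
Add back pairs where two caps are both exceeded: 56 + 35 + 84 + 10 + 35 + 20 = 240.
By inclusion–exclusion the count is 1140 − 1325 + 240 = 55.

55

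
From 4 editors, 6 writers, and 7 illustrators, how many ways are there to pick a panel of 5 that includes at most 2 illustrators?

Split by how many illustrators are chosen (0 through 2).
Sum: C(7,0)·C(10,5) + C(7,1)·C(10,4) + C(7,2)·C(10,3) = 252 + 1470 + 2520 = 4242.

4242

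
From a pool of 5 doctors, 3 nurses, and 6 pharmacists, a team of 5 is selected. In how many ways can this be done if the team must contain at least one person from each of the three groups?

With no constraint there are C(14,5) = 2002 possible selections.
Subtract selections that omit an entire group: no doctors → C(9,5) = 126; no nurses → C(11,5) = 462; no pharmacists → C(8,5) = 56.
Add back selections omitting two groups (i.e. drawn from a single group): C(5,5) + C(3,5) + C(6,5) = 7.
By inclusion–exclusion: 2002 − 644 + 7 = 1365.

1365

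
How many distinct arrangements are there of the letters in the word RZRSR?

Letter multiplicities in RZRSR: R×3, S×1, Z×1.
The number of distinct arrangements is 5!/(3!) = 120/6 = 20.

20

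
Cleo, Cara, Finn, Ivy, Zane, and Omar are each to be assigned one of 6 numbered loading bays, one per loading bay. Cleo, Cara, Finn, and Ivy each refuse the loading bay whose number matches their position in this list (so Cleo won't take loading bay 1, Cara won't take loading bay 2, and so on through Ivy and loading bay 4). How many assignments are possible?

Let Aᵢ (for 1 ≤ i ≤ 4) be the placements that put person i in their forbidden loading bay. Any j of these fix j positions, leaving (6−j)! ways to fill the rest, and there are C(4,j) ways to pick which j.
By inclusion–exclusion, the number of valid placements is Σ_{j=0}^{4} (−1)^j C(4,j)·(6−j)!.
Computing: 720 − 480 + 144 − 24 + 2 = 362.

362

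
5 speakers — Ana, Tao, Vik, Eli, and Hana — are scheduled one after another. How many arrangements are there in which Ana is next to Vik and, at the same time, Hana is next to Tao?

24

Treat {Ana,Vik} as one block (2 orders) and {Hana,Tao} as another (2 orders).
That leaves 3 units to arrange: 2 × 2 × 3! = 4 × 6 = 24.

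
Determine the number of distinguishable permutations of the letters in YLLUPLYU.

1680

Letter multiplicities in YLLUPLYU: L×3, P×1, U×2, Y×2.
The number of distinct arrangements is 8!/(3!·2!·2!) = 40320/24 = 1680.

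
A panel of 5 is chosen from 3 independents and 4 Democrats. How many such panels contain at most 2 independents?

15

Split by how many independents are chosen (0 through 2).
Sum: C(3,0)·C(4,5) + C(3,1)·C(4,4) + C(3,2)·C(4,3) = 0 + 3 + 12 = 15.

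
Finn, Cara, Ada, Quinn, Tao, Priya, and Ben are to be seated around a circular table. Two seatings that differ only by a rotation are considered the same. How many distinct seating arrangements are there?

720

Around a circle, 7 distinct people have 7!/7 = (6)! = 720 rotationally distinct seatings.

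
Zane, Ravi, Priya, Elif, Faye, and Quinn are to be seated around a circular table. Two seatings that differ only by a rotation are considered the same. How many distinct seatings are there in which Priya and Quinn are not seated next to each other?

72

All circular seatings of 6 people number (5)! = 120.
Seatings with Priya beside Quinn: treat them as a block with 2 internal orders, giving 2 × (4)! = 48.
Subtracting, 120 − 48 = 72.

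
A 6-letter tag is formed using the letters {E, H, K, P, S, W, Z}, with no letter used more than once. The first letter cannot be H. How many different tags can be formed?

4320

The first letter has 7−1 = 6 choices (anything except H).
The remaining 5 letters are filled from the other 6 symbols without repetition: 6 × 5 × 4 × 3 × 2 = 720.
Total: 6 × 720 = 4320.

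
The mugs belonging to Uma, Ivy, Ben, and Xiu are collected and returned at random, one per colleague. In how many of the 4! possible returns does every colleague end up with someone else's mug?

9

Count assignments avoiding every fixed point. For any j of the 4 colleagues fixed to their own mug, the other 4−j can be arranged in (4−j)! ways.
By inclusion–exclusion this is Σ_{j=0}^{4} (−1)^j C(4,j)·(4−j)!.
Computing: 24 − 24 + 12 − 4 + 1 = 9.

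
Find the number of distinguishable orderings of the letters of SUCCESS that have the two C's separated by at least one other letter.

300

Total arrangements of SUCCESS: 7!/(3!·2!) = 420.
Arrangements with the C's together: treat CC as one letter, giving (6)!/(3!) = 120.
Subtracting, 420 − 120 = 300 arrangements keep the C's apart.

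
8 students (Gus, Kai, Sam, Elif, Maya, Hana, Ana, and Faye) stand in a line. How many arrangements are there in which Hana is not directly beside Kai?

30240

Of the 8! = 40320 arrangements, those with Hana and Kai adjacent number 2 × 7! = 10080 (treat the pair as a block with 2 internal orders).
Complementary counting: 40320 − 10080 = 30240.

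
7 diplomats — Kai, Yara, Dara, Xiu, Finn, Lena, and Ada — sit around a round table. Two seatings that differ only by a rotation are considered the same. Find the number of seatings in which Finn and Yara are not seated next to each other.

480

All circular seatings of 7 people number (6)! = 720.
Those with Finn next to Yara: fuse the pair into one unit and seat 6 units around a circle — 2·(5)! = 240.
Subtracting, 720 − 240 = 480.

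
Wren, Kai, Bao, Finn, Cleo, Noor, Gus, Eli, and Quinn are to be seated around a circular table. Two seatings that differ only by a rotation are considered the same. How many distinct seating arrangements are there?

40320

Around a circle, 9 distinct people have 9!/9 = (8)! = 40320 rotationally distinct seatings.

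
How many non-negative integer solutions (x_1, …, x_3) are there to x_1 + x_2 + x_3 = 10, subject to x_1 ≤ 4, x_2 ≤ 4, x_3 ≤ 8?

22

Ignoring the caps, the number of non-negative solutions to x_1+…+x_3 = 10 is C(12,2) = 66.
Subtract solutions that violate a single cap (substitute x_i' = x_i − (cap_i+1)): x_1 ≥ 5 gives C(7,2) = 21; x_2 ≥ 5 gives C(7,2) = 21; x_3 ≥ 9 gives C(3,2) = 3. Together 45.
Add back pairs where two caps are both exceeded: 1 + 0 + 0 = 1.
By inclusion–exclusion the count is 66 − 45 + 1 = 22.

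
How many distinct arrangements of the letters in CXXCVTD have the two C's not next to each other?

Total arrangements of CXXCVTD: 7!/(2!·2!) = 1260.
If the two C's are adjacent, glue them into one block, leaving 6 items to arrange: (6)!/(2!) = 360 ways.
Subtracting, 1260 − 360 = 900 arrangements keep the C's apart.

900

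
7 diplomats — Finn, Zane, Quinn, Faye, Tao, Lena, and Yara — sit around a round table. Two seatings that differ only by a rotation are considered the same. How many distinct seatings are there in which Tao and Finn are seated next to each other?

Glue Tao and Finn into a block (2 internal orders). Seating 6 units around a circle gives (5)! arrangements.
So 2 × (5)! = 2 × 120 = 240.

240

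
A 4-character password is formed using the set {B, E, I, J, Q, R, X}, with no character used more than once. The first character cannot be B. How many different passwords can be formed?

720

The first character has 7−1 = 6 choices (anything except B).
The remaining 3 characters are filled from the other 6 symbols without repetition: 6 × 5 × 4 = 120.
Total: 6 × 120 = 720.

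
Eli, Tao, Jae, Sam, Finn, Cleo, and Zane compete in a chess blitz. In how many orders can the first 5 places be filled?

This is an ordered selection of 5 from 7: P(7,5).
That gives 7 × 6 × 5 × 4 × 3 = 2520.

2520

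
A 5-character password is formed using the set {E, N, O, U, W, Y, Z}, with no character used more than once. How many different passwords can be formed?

2520

With no repetition, fill the 5 characters in order: 7 choices, then 6, down to 3.
7 × 6 × 5 × 4 × 3 = 2520.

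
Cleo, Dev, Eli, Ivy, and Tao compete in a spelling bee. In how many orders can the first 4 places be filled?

120

This is an ordered selection of 4 from 5: P(5,4).
That gives 5 × 4 × 3 × 2 = 120.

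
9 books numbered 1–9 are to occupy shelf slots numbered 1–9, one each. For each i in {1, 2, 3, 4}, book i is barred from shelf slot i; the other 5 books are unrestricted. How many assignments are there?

229080

Let Aᵢ (for 1 ≤ i ≤ 4) be the placements that put book i in its forbidden shelf slot. Any j of these fix j positions, leaving (9−j)! ways to fill the rest, and there are C(4,j) ways to pick which j.
By inclusion–exclusion, the number of valid placements is Σ_{j=0}^{4} (−1)^j C(4,j)·(9−j)!.
Computing: 362880 − 161280 + 30240 − 2880 + 120 = 229080.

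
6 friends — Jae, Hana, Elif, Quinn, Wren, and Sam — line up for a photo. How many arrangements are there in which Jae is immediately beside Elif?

Glue Jae and Elif into one block (2 internal orders), leaving 5 units to arrange in a row.
So the count is 2·(5)! = 240.

240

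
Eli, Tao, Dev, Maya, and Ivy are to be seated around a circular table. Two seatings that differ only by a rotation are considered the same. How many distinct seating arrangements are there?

Seat Eli anywhere (absorbing the rotational symmetry), then permute the other 4: (4)! = 24.

24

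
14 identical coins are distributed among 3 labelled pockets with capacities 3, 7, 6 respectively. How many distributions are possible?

Without the upper bounds there are C(16,2) = 120 ways to split 14 among 3 pockets.
Subtract solutions that violate a single cap (substitute x_i' = x_i − (cap_i+1)): x_1 ≥ 4 gives C(12,2) = 66; x_2 ≥ 8 gives C(8,2) = 28; x_3 ≥ 7 gives C(9,2) = 36. Together 130.
Add back pairs where two caps are both exceeded: 6 + 10 + 0 = 16.
By inclusion–exclusion the count is 120 − 130 + 16 = 6.

6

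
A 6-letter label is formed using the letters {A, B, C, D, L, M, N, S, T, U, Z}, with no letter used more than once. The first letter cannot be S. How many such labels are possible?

302400

The first letter has 11−1 = 10 choices (anything except S).
The remaining 5 letters are filled from the other 10 symbols without repetition: 10 × 9 × 8 × 7 × 6 = 30240.
Total: 10 × 30240 = 302400.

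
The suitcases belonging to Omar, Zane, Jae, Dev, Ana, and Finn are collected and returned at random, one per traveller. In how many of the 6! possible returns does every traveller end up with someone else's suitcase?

265

Let Aᵢ be the assignments in which traveller i gets their own suitcase. We want the size of the complement of A₁∪…∪A_6.
By inclusion–exclusion this is Σ_{j=0}^{6} (−1)^j C(6,j)·(6−j)!.
Computing: 720 − 720 + 360 − 120 + 30 − 6 + 1 = 265.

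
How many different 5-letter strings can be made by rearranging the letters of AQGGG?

AQGGG has 5 letters with G appearing 3 times.
So there are 5! / (3!) = 20 distinguishable arrangements.

20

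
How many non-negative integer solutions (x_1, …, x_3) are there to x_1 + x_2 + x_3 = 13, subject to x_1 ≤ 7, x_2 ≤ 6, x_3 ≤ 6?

By stars and bars, unrestricted non-negative solutions to x_1+…+x_3 = 13 number C(13+2,2) = 105.
Subtract solutions that violate a single cap (substitute x_i' = x_i − (cap_i+1)): x_1 ≥ 8 gives C(7,2) = 21; x_2 ≥ 7 gives C(8,2) = 28; x_3 ≥ 7 gives C(8,2) = 28. Together 77.
No two caps can be exceeded simultaneously, so the pair terms are all 0.
By inclusion–exclusion the count is 105 − 77 + 0 = 28.

28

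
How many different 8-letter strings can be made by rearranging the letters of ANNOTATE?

The 8 letters of ANNOTATE have repeats: A appearing twice, N appearing twice, and T appearing twice.
So there are 8! / (2!·2!·2!) = 5040 distinguishable arrangements.

5040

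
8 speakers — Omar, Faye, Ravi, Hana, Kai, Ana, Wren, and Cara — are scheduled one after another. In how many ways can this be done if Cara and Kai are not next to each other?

30240

There are 8! = 40320 arrangements in all. If Cara and Kai are adjacent, merging them into one block gives 2·(7)! = 10080 arrangements.
Complementary counting: 40320 − 10080 = 30240.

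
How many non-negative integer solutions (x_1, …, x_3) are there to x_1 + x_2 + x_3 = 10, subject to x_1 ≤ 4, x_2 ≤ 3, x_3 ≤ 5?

Ignoring the caps, the number of non-negative solutions to x_1+…+x_3 = 10 is C(12,2) = 66.
Subtract solutions that violate a single cap (substitute x_i' = x_i − (cap_i+1)): x_1 ≥ 5 gives C(7,2) = 21; x_2 ≥ 4 gives C(8,2) = 28; x_3 ≥ 6 gives C(6,2) = 15. Together 64.
Add back pairs where two caps are both exceeded: 3 + 0 + 1 = 4.
By inclusion–exclusion the count is 66 − 64 + 4 = 6.

6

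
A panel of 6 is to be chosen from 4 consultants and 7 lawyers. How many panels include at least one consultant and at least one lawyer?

455

Unrestricted: C(11,6) = 462 ways to pick any 6 of the 11.
Selections missing a whole group: no consultants → C(7,6) = 7; no lawyers → C(4,6) = 0.
Both groups omitted at once is impossible, so 462 − 7 = 455.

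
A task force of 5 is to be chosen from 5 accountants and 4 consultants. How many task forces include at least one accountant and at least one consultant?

125

Total 5-person selections from all 9: C(9,5) = 126.
Subtract selections that omit an entire group: no accountants → C(4,5) = 0; no consultants → C(5,5) = 1.
Both groups omitted at once is impossible, so 126 − 1 = 125.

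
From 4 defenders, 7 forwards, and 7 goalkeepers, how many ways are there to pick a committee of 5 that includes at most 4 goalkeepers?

8547

Split by how many goalkeepers are chosen (0 through 4).
Sum: C(7,0)·C(11,5) + C(7,1)·C(11,4) + C(7,2)·C(11,3) + C(7,3)·C(11,2) + C(7,4)·C(11,1) = 462 + 2310 + 3465 + 1925 + 385 = 8547.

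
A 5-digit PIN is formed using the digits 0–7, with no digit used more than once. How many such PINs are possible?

This is a permutation of 5 out of 8: P(8,5) = 8!/3!.
8 × 7 × 6 × 5 × 4 = 6720.

6720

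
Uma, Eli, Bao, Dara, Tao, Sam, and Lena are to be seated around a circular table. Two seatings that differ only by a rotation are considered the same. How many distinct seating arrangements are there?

720

Seat Uma anywhere (absorbing the rotational symmetry), then permute the other 6: (6)! = 720.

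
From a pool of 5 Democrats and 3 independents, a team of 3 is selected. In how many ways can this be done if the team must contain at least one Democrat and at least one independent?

Unrestricted: C(8,3) = 56 ways to pick any 3 of the 8.
Subtract selections that omit an entire group: no Democrats → C(3,3) = 1; no independents → C(5,3) = 10.
Both groups omitted at once is impossible, so 56 − 11 = 45.

45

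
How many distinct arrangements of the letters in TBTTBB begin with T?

With the first slot taken by T, it remains to arrange the other 5 letters (BTTBB).
Those 5 letters have B appearing 3 times and T appearing twice, giving (5)!/(3!·2!) = 10.

10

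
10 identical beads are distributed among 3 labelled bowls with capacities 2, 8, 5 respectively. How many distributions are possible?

Ignoring the caps, the number of non-negative solutions to x_1+…+x_3 = 10 is C(12,2) = 66.
Subtract solutions that violate a single cap (substitute x_i' = x_i − (cap_i+1)): x_1 ≥ 3 gives C(9,2) = 36; x_2 ≥ 9 gives C(3,2) = 3; x_3 ≥ 6 gives C(6,2) = 15. Together 54.
Add back pairs where two caps are both exceeded: 0 + 3 + 0 = 3.
By inclusion–exclusion the count is 66 − 54 + 3 = 15.

15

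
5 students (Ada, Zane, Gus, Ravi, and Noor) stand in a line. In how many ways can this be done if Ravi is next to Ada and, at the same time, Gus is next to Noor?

24

Treat {Ravi,Ada} as one block (2 orders) and {Gus,Noor} as another (2 orders).
That leaves 3 units to arrange: 2 × 2 × 3! = 4 × 6 = 24.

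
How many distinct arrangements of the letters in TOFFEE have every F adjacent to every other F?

60

Treat the 2 copies of F as a single block. The multiset to arrange is then {FF, E, E, O, T}, 5 items in all.
That gives (5)!/(2!) = 60 arrangements.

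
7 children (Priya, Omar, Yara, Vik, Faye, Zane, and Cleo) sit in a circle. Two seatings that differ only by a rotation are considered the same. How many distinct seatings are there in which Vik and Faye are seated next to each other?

240

Treat {Vik, Faye} as one unit (2 internal orders) and seat the resulting 6 units around the table: (5)! circular arrangements.
So 2 × (5)! = 2 × 120 = 240.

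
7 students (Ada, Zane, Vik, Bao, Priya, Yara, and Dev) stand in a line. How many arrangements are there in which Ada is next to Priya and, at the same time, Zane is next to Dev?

Treat {Ada,Priya} as one block (2 orders) and {Zane,Dev} as another (2 orders).
That leaves 5 units to arrange: 2 × 2 × 5! = 4 × 120 = 480.

480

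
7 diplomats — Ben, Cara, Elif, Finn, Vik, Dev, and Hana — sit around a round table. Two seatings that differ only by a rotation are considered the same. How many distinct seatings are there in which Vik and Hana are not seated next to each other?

Without the restriction there are (6)! = 720 seatings.
Seatings with Vik beside Hana: treat them as a block with 2 internal orders, giving 2 × (5)! = 240.
Subtracting, 720 − 240 = 480.

480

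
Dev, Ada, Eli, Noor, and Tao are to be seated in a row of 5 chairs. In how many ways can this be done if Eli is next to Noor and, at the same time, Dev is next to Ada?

24

Treat {Eli,Noor} as one block (2 orders) and {Dev,Ada} as another (2 orders).
That leaves 3 units to arrange: 2 × 2 × 3! = 4 × 6 = 24.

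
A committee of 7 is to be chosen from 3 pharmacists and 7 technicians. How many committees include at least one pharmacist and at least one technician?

Total 7-person selections from all 10: C(10,7) = 120.
Selections missing a whole group: no pharmacists → C(7,7) = 1; no technicians → C(3,7) = 0.
Both groups omitted at once is impossible, so 120 − 1 = 119.

119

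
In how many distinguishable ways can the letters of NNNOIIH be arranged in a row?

420

The 7 letters of NNNOIIH have repeats: I appearing twice and N appearing 3 times.
The number of distinct arrangements is 7!/(3!·2!) = 5040/12 = 420.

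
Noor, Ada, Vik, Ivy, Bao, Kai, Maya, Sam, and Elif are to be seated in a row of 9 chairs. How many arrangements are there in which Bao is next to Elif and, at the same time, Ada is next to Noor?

Treat {Bao,Elif} as one block (2 orders) and {Ada,Noor} as another (2 orders).
That leaves 7 units to arrange: 2 × 2 × 7! = 4 × 5040 = 20160.

20160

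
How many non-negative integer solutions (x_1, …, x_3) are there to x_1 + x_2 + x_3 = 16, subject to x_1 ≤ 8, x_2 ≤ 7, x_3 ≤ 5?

15

By stars and bars, unrestricted non-negative solutions to x_1+…+x_3 = 16 number C(16+2,2) = 153.
Subtract solutions that violate a single cap (substitute x_i' = x_i − (cap_i+1)): x_1 ≥ 9 gives C(9,2) = 36; x_2 ≥ 8 gives C(10,2) = 45; x_3 ≥ 6 gives C(12,2) = 66. Together 147.
Add back pairs where two caps are both exceeded: 0 + 3 + 6 = 9.
By inclusion–exclusion the count is 153 − 147 + 9 = 15.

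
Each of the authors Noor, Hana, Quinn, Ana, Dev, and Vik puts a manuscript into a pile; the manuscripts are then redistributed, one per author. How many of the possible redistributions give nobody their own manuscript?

Let Aᵢ be the assignments in which author i gets their own manuscript. We want the size of the complement of A₁∪…∪A_6.
By inclusion–exclusion this is Σ_{j=0}^{6} (−1)^j C(6,j)·(6−j)!.
Computing: 720 − 720 + 360 − 120 + 30 − 6 + 1 = 265.

265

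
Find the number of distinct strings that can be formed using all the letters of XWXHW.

XWXHW has 5 letters with W appearing twice and X appearing twice.
Dividing 5! = 120 by 2!·2! = 4 for the repeated letters gives 30.

30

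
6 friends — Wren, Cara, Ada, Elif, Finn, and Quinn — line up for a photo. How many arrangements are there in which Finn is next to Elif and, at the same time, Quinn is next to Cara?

96

Treat {Finn,Elif} as one block (2 orders) and {Quinn,Cara} as another (2 orders).
That leaves 4 units to arrange: 2 × 2 × 4! = 4 × 24 = 96.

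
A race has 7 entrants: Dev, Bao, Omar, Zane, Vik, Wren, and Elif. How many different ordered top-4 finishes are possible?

This is an ordered selection of 4 from 7: P(7,4).
That gives 7 × 6 × 5 × 4 = 840.

840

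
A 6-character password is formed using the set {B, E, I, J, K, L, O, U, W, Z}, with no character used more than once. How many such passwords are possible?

Choose and order 6 of the 10 symbols: the first character has 10 options, the next 9, and so on down to 5.
10 × 9 × 8 × 7 × 6 × 5 = 151200.

151200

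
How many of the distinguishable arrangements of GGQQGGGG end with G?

Fix G in the last position and arrange the remaining 7 letters.
Those 7 letters have G appearing 5 times and Q appearing twice, giving (7)!/(5!·2!) = 21.

21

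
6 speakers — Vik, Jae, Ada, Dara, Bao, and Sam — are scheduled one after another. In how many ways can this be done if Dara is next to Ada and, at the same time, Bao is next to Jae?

96

Treat {Dara,Ada} as one block (2 orders) and {Bao,Jae} as another (2 orders).
That leaves 4 units to arrange: 2 × 2 × 4! = 4 × 24 = 96.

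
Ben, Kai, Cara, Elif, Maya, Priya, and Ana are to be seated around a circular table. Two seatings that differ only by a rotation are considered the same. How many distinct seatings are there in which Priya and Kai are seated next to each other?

240

Treat {Priya, Kai} as one unit (2 internal orders) and seat the resulting 6 units around the table: (5)! circular arrangements.
So 2 × (5)! = 2 × 120 = 240.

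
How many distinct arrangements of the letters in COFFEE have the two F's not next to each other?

120

Total arrangements of COFFEE: 6!/(2!·2!) = 180.
Arrangements with the F's together: treat FF as one letter, giving (5)!/(2!) = 60.
Hence 180 − 60 = 120.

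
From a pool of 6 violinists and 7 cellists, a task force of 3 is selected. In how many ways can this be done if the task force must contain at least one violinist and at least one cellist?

With no constraint there are C(13,3) = 286 possible selections.
Subtract selections that omit an entire group: no violinists → C(7,3) = 35; no cellists → C(6,3) = 20.
Both groups omitted at once is impossible, so 286 − 55 = 231.

231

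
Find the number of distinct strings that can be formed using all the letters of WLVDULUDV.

22680

Letter multiplicities in WLVDULUDV: D×2, L×2, U×2, V×2, W×1.
The number of distinct arrangements is 9!/(2!·2!·2!·2!) = 362880/16 = 22680.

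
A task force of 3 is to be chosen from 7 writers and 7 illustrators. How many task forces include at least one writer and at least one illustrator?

294

With no constraint there are C(14,3) = 364 possible selections.
Selections missing a whole group: no writers → C(7,3) = 35; no illustrators → C(7,3) = 35.
Both groups omitted at once is impossible, so 364 − 70 = 294.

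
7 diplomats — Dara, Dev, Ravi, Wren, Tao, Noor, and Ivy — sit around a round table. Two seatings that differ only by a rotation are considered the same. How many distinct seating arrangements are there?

Around a circle, 7 distinct people have 7!/7 = (6)! = 720 rotationally distinct seatings.

720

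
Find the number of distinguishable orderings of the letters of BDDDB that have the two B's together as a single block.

4

Treat the 2 copies of B as a single block. The multiset to arrange is then {BB, D, D, D}, 4 items in all.
That gives (4)!/(3!) = 4 arrangements.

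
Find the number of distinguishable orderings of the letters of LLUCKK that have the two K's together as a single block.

Treat the 2 copies of K as a single block. The multiset to arrange is then {KK, C, L, L, U}, 5 items in all.
That gives (5)!/(2!) = 60 arrangements.

60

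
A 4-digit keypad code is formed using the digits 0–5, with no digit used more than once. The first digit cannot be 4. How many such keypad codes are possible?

300

The first digit has 6−1 = 5 choices (anything except 4).
The remaining 3 digits are filled from the other 5 symbols without repetition: 5 × 4 × 3 = 60.
Total: 5 × 60 = 300.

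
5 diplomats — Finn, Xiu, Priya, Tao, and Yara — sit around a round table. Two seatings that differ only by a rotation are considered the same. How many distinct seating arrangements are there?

24

Around a circle, 5 distinct people have 5!/5 = (4)! = 24 rotationally distinct seatings.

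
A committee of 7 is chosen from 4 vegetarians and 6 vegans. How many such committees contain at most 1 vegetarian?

4

Split by how many vegetarians are chosen (0 through 1).
Sum: C(4,0)·C(6,7) + C(4,1)·C(6,6) = 0 + 4 = 4.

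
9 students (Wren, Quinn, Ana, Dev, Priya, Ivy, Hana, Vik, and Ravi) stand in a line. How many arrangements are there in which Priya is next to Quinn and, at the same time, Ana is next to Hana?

20160

Treat {Priya,Quinn} as one block (2 orders) and {Ana,Hana} as another (2 orders).
That leaves 7 units to arrange: 2 × 2 × 7! = 4 × 5040 = 20160.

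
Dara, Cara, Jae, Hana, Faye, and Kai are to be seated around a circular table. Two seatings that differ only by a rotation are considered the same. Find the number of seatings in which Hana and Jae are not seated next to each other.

All circular seatings of 6 people number (5)! = 120.
Those with Hana next to Jae: fuse the pair into one unit and seat 5 units around a circle — 2·(4)! = 48.
Subtracting, 120 − 48 = 72.

72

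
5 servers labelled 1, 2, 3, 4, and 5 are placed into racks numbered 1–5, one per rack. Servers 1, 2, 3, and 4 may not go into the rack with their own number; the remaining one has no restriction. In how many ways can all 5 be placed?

53

Let Aᵢ (for 1 ≤ i ≤ 4) be the placements that put server i in its forbidden rack. Any j of these fix j positions, leaving (5−j)! ways to fill the rest, and there are C(4,j) ways to pick which j.
By inclusion–exclusion, the number of valid placements is Σ_{j=0}^{4} (−1)^j C(4,j)·(5−j)!.
Computing: 120 − 96 + 36 − 8 + 1 = 53.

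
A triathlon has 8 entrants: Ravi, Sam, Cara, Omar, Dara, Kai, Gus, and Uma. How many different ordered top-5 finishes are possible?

This is an ordered selection of 5 from 8: P(8,5).
That gives 8 × 7 × 6 × 5 × 4 = 6720.

6720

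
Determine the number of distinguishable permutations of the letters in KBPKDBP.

630

Letter multiplicities in KBPKDBP: B×2, D×1, K×2, P×2.
The number of distinct arrangements is 7!/(2!·2!·2!) = 5040/8 = 630.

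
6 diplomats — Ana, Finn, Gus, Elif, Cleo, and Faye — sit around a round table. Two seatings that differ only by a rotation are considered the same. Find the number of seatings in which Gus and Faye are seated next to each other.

Glue Gus and Faye into a block (2 internal orders). Seating 5 units around a circle gives (4)! arrangements.
So 2 × (4)! = 2 × 24 = 48.

48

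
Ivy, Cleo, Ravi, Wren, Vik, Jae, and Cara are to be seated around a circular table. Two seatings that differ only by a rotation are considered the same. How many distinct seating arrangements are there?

Fix one person's seat to break rotational symmetry; the remaining 6 people can be arranged in (6)! = 720 ways.

720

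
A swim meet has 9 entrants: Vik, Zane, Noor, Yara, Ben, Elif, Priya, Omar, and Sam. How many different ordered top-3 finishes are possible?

There are 9 choices for 1st place, 8 for 2nd, and 7 for 3rd.
That gives 9 × 8 × 7 = 504.

504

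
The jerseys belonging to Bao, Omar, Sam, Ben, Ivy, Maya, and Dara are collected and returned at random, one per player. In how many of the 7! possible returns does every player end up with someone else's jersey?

1854

Count assignments avoiding every fixed point. For any j of the 7 players fixed to their old jersey, the other 7−j can be arranged in (7−j)! ways.
By inclusion–exclusion this is Σ_{j=0}^{7} (−1)^j C(7,j)·(7−j)!.
Computing: 5040 − 5040 + 2520 − 840 + 210 − 42 + 7 − 1 = 1854.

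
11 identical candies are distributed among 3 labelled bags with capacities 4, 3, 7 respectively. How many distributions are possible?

Without the upper bounds there are C(13,2) = 78 ways to split 11 among 3 bags.
Subtract solutions that violate a single cap (substitute x_i' = x_i − (cap_i+1)): x_1 ≥ 5 gives C(8,2) = 28; x_2 ≥ 4 gives C(9,2) = 36; x_3 ≥ 8 gives C(5,2) = 10. Together 74.
Add back pairs where two caps are both exceeded: 6 + 0 + 0 = 6.
By inclusion–exclusion the count is 78 − 74 + 6 = 10.

10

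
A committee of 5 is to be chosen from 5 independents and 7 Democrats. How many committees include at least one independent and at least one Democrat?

Unrestricted: C(12,5) = 792 ways to pick any 5 of the 12.
Selections missing a whole group: no independents → C(7,5) = 21; no Democrats → C(5,5) = 1.
Both groups omitted at once is impossible, so 792 − 22 = 770.

770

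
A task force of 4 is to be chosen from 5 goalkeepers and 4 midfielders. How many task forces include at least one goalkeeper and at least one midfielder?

Total 4-person selections from all 9: C(9,4) = 126.
Selections missing a whole group: no goalkeepers → C(4,4) = 1; no midfielders → C(5,4) = 5.
Both groups omitted at once is impossible, so 126 − 6 = 120.

120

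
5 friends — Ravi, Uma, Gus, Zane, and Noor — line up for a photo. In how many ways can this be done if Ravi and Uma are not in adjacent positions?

72

Of the 5! = 120 arrangements, those with Ravi and Uma adjacent number 2 × 4! = 48 (treat the pair as a block with 2 internal orders).
So 120 − 48 = 72 arrangements keep them apart.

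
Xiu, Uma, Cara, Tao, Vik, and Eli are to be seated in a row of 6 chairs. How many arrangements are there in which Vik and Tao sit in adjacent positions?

Place the 4 others and the Vik-Tao pair as 5 objects in a line; the pair has 2 internal arrangements.
That gives 2 × 5! = 2 × 120 = 240.

240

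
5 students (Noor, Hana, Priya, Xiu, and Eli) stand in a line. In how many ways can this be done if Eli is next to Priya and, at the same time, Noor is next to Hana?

24

Treat {Eli,Priya} as one block (2 orders) and {Noor,Hana} as another (2 orders).
That leaves 3 units to arrange: 2 × 2 × 3! = 4 × 6 = 24.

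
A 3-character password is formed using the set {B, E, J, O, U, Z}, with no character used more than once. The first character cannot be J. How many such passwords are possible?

100

The first character has 6−1 = 5 choices (anything except J).
The remaining 2 characters are filled from the other 5 symbols without repetition: 5 × 4 = 20.
Total: 5 × 20 = 100.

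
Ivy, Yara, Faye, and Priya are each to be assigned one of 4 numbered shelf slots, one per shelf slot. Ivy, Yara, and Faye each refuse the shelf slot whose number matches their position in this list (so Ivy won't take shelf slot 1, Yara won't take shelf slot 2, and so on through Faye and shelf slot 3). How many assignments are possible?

Let Aᵢ (for i ∈ {1, 2, 3}) be the placements that put person i in their forbidden shelf slot. Any j of these fix j positions, leaving (4−j)! ways to fill the rest, and there are C(3,j) ways to pick which j.
By inclusion–exclusion, the number of valid placements is Σ_{j=0}^{3} (−1)^j C(3,j)·(4−j)!.
Computing: 24 − 18 + 6 − 1 = 11.

11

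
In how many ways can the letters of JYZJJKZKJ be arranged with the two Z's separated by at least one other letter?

2940

Total arrangements of JYZJJKZKJ: 9!/(4!·2!·2!) = 3780.
Arrangements with the Z's together: treat ZZ as one letter, giving (8)!/(4!·2!) = 840.
Hence 3780 − 840 = 2940.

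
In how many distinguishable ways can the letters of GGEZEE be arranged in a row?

GGEZEE has 6 letters with E appearing 3 times and G appearing twice.
Dividing 6! = 720 by 3!·2! = 12 for the repeated letters gives 60.

60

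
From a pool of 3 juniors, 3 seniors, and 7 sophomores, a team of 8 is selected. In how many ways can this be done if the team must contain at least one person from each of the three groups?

With no constraint there are C(13,8) = 1287 possible selections.
Selections missing a whole group: no juniors → C(10,8) = 45; no seniors → C(10,8) = 45; no sophomores → C(6,8) = 0.
Add back selections omitting two groups (i.e. drawn from a single group): C(3,8) + C(3,8) + C(7,8) = 0.
By inclusion–exclusion: 1287 − 90 + 0 = 1197.

1197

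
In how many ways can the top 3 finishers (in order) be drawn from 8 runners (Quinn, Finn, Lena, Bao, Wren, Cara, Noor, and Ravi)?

There are 8 choices for 1st place, 7 for 2nd, and 6 for 3rd.
That gives 8 × 7 × 6 = 336.

336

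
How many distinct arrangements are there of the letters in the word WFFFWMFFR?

Letter multiplicities in WFFFWMFFR: F×5, M×1, R×1, W×2.
The number of distinct arrangements is 9!/(5!·2!) = 362880/240 = 1512.

1512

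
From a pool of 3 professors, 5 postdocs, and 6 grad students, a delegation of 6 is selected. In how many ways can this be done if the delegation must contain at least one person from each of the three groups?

Total 6-person selections from all 14: C(14,6) = 3003.
Subtract selections that omit an entire group: no professors → C(11,6) = 462; no postdocs → C(9,6) = 84; no grad students → C(8,6) = 28.
Add back selections omitting two groups (i.e. drawn from a single group): C(3,6) + C(5,6) + C(6,6) = 1.
By inclusion–exclusion: 3003 − 574 + 1 = 2430.

2430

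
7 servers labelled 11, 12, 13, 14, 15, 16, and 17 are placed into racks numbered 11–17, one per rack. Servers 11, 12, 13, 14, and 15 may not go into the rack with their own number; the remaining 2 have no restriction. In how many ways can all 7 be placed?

Let Aᵢ (for 11 ≤ i ≤ 15) be the placements that put server i in its forbidden rack. Any j of these fix j positions, leaving (7−j)! ways to fill the rest, and there are C(5,j) ways to pick which j.
By inclusion–exclusion, the number of valid placements is Σ_{j=0}^{5} (−1)^j C(5,j)·(7−j)!.
Computing: 5040 − 3600 + 1200 − 240 + 30 − 2 = 2428.

2428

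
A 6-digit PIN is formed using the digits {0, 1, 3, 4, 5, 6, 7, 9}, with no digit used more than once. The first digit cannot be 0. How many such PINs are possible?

The first digit has 8−1 = 7 choices (anything except 0).
The remaining 5 digits are filled from the other 7 symbols without repetition: 7 × 6 × 5 × 4 × 3 = 2520.
Total: 7 × 2520 = 17640.

17640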